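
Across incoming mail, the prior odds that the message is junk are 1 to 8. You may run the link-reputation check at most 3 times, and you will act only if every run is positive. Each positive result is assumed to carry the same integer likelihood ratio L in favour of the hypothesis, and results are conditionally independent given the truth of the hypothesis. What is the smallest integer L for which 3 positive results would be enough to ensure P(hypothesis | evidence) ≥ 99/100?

Prior odds = 0.125.
Target odds = 0.99/0.01 = 99.
Need L³ ≥ 99 ÷ 0.125 = 792.
9³ = 729 < 792 ≤ 1000 = 10³, so L = 10.

10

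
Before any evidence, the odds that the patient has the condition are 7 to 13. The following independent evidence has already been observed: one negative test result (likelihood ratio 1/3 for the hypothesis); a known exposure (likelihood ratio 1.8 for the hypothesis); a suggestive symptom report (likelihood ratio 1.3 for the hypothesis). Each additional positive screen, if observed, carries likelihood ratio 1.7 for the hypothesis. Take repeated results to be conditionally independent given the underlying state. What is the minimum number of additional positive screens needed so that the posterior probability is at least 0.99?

11

Prior odds = 7/13.
Combined Bayes factor of the evidence already in hand = (1/3) × 1.8 × 1.3 = 0.78.
Odds after that evidence = (7/13) × 0.78 = 0.42.
Target odds = 0.99/0.01 = 99.
Need 1.7ⁿ ≥ 99 ÷ 0.42 = 1650/7.
1.7¹⁰ ≈201.599 falls short of 1650/7 but 1.7¹¹ ≈342.719 reaches it, so n = 11.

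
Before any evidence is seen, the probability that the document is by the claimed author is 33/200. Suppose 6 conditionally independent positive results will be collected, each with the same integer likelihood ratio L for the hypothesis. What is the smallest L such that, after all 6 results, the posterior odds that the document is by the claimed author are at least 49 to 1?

3

Prior odds = 0.165/0.835 = 33/167.
Target odds = 49.
Need L⁶ ≥ 49 ÷ (33/167) = 8183/33.
2⁶ = 64 < 8183/33 ≤ 729 = 3⁶, so L = 3.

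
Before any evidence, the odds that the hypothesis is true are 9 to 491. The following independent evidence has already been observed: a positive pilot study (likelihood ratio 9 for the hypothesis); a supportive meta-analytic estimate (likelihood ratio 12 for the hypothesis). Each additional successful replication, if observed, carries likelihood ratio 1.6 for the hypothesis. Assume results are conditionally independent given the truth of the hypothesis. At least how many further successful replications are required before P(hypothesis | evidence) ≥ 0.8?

Prior odds = 9/491.
Combined Bayes factor of the evidence already in hand = 9 × 12 = 108.
Odds after that evidence = (9/491) × 108 = 972/491.
Target odds = 0.8/0.2 = 4.
Need 1.6ⁿ ≥ 4 ÷ (972/491) = 491/243.
1.6¹ = 1.6 falls short of 491/243 but 1.6² = 2.56 reaches it, so n = 2.

2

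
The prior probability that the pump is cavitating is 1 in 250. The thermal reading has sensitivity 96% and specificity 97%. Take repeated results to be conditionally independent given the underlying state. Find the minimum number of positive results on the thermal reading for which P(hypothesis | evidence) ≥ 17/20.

3

Prior odds: 0.004 ÷ 0.996 = 1/249.
False-positive rate = 1 − 0.97 = 0.03; likelihood ratio of a positive = 0.96/0.03 = 32.
Target posterior odds = 0.85/0.15 = 17/3.
Require 32ⁿ ≥ 17/3 ÷ (1/249) = 1411.
32² = 1024 falls short of 1411 but 32³ = 32768 reaches it, so n = 3.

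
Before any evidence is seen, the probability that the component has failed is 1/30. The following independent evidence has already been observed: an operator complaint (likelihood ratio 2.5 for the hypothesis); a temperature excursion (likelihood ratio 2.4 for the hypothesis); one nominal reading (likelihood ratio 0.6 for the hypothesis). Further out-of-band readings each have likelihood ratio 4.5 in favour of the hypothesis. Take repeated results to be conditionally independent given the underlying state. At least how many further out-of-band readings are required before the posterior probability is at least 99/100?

5

Prior odds = (1/30)/(29/30) = 1/29.
Combined Bayes factor of the evidence already in hand = 2.5 × 2.4 × 0.6 = 3.6.
Odds after that evidence = (1/29) × 3.6 = 18/145.
Target odds = 0.99/0.01 = 99.
Need 4.5ⁿ ≥ 99 ÷ (18/145) = 797.5.
4.5⁴ = 410.0625 falls short of 797.5 but 4.5⁵ = 1845.28125 reaches it, so n = 5.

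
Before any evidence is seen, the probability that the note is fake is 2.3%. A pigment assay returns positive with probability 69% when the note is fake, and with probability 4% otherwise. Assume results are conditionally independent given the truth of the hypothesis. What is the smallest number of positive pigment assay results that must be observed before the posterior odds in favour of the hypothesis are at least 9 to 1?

Prior odds: 0.023 ÷ 0.977 = 23/977.
Likelihood ratio of a positive result = 0.69/0.04 = 17.25.
Target odds = 9.
Require 17.25ⁿ ≥ 9 ÷ (23/977) = 8793/23.
17.25² = 297.5625 falls short of 8793/23 but 17.25³ = 5132.953125 reaches it, so n = 3.

3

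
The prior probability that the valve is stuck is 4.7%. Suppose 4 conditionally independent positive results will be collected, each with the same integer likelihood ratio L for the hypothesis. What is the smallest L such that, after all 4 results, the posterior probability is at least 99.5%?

Prior odds = 0.047/0.953 = 47/953.
Target odds = 0.995/0.005 = 199.
Need L⁴ ≥ 199 ÷ (47/953) = 189647/47.
7⁴ = 2401 < 189647/47 ≤ 4096 = 8⁴, so L = 8.

8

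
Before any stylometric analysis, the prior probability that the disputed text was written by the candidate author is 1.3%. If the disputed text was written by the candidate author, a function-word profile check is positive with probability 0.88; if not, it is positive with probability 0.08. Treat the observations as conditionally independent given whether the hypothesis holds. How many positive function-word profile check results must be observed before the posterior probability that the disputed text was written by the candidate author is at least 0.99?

4

Prior odds = 0.013/0.987 = 13/987.
Likelihood ratio of a positive = 0.88/0.08 = 11.
Target odds: 0.99 ÷ 0.01 = 99.
Need (13/987) × 11ⁿ ≥ 99, i.e. 11ⁿ ≥ 97713/13.
11³ = 1331 falls short of 97713/13 but 11⁴ = 14641 reaches it, so n = 4.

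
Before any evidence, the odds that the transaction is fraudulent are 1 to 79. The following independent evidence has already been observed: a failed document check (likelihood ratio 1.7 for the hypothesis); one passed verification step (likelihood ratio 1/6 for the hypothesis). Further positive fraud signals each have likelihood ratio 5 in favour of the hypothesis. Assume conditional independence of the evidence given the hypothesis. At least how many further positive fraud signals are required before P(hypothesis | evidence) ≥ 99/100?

Prior odds = 1/79.
Combined Bayes factor of the evidence already in hand = 1.7 × (1/6) = 17/60.
Odds after that evidence = (1/79) × 17/60 = 17/4740.
Target odds = 0.99/0.01 = 99.
Need 5ⁿ ≥ 99 ÷ (17/4740) = 469260/17.
5⁶ = 15625 falls short of 469260/17 but 5⁷ = 78125 reaches it, so n = 7.

7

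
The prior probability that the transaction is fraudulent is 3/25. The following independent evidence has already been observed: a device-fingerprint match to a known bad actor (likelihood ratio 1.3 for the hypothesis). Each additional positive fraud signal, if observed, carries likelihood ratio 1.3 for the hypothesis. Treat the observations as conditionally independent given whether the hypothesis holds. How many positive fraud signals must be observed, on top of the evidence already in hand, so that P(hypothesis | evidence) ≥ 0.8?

Prior odds = 0.12/0.88 = 3/22.
Bayes factor of the evidence already in hand = 1.3.
Odds after that evidence = (3/22) × 1.3 = 39/220.
Target odds = 0.8/0.2 = 4.
Need 1.3ⁿ ≥ 4 ÷ (39/220) = 880/39.
1.3¹¹ ≈17.9216 falls short of 880/39 but 1.3¹² ≈23.2981 reaches it, so n = 12.

12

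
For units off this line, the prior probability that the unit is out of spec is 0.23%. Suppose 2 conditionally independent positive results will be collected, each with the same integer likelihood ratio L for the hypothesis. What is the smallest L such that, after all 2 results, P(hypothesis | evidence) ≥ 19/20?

Prior odds = 0.0023/0.9977 = 23/9977.
Target odds = 0.95/0.05 = 19.
Need L² ≥ 19 ÷ (23/9977) = 189563/23.
90² = 8100 < 189563/23 ≤ 8281 = 91², so L = 91.

91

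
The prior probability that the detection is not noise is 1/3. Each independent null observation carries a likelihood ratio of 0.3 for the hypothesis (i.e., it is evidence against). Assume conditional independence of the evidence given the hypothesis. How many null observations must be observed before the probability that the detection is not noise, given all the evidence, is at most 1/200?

4

Prior odds: (1/3) ÷ (2/3) = 0.5.
Likelihood ratio per null observation = 0.3.
Target posterior odds = 0.005/0.995 = 1/199.
Require 0.3ⁿ ≤ 1/199 ÷ 0.5 = 2/199.
0.3³ = 0.027 is still above 2/199 but 0.3⁴ = 0.0081 is at or below it, so n = 4.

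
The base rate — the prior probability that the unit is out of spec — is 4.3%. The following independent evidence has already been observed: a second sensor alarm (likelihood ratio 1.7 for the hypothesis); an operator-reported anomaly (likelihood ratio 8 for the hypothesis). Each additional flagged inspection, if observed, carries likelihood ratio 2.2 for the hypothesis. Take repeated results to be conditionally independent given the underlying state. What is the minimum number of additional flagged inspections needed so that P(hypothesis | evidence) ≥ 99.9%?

10

Prior odds = 0.043/0.957 = 43/957.
Combined Bayes factor of the evidence already in hand = 1.7 × 8 = 13.6.
Odds after that evidence = (43/957) × 13.6 = 2924/4785.
Target odds = 0.999/0.001 = 999.
Need 2.2ⁿ ≥ 999 ÷ (2924/4785) = 4780215/2924.
2.2⁹ ≈1207.27 falls short of 4780215/2924 but 2.2¹⁰ ≈2655.99 reaches it, so n = 10.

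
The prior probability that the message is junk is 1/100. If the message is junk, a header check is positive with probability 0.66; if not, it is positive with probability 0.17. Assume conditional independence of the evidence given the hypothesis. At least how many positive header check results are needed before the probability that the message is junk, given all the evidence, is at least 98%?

7

Prior odds: 0.01 ÷ 0.99 = 1/99.
Likelihood ratio of a positive = 0.66/0.17 = 66/17.
Target posterior odds = 0.98/0.02 = 49.
Need (1/99) × (66/17)ⁿ ≥ 49, i.e. (66/17)ⁿ ≥ 4851.
(66/17)⁶ ≈3424.29 falls short of 4851 but (66/17)⁷ ≈13294.3 reaches it, so n = 7.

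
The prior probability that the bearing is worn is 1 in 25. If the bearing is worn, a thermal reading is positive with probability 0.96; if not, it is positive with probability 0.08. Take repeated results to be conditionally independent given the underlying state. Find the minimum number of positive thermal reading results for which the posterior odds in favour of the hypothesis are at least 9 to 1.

Prior odds: 0.04 ÷ 0.96 = 1/24.
Likelihood ratio of a positive = 0.96/0.08 = 12.
Target odds = 9.
Require 12ⁿ ≥ 9 ÷ (1/24) = 216.
12² = 144 falls short of 216 but 12³ = 1728 reaches it, so n = 3.

3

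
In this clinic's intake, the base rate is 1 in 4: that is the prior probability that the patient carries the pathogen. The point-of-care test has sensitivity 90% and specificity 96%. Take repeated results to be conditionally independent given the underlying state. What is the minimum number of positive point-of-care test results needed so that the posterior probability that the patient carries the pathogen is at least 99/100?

2

Prior odds = 0.25/0.75 = 1/3.
False-positive rate = 1 − 0.96 = 0.04; likelihood ratio of a positive = 0.9/0.04 = 22.5.
Target odds: 0.99 ÷ 0.01 = 99.
Require 22.5ⁿ ≥ 99 ÷ (1/3) = 297.
22.5¹ = 22.5 falls short of 297 but 22.5² = 506.25 reaches it, so n = 2.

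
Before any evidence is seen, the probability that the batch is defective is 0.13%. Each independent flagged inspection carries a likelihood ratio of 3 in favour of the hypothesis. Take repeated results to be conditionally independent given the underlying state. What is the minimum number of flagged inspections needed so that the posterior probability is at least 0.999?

13

Prior odds = 0.0013/0.9987 = 13/9987.
Likelihood ratio per flagged inspection = 3.
Target odds: 0.999 ÷ 0.001 = 999.
Need (13/9987) × 3ⁿ ≥ 999, i.e. 3ⁿ ≥ 9977013/13.
3¹² = 531441 falls short of 9977013/13 but 3¹³ = 1594323 reaches it, so n = 13.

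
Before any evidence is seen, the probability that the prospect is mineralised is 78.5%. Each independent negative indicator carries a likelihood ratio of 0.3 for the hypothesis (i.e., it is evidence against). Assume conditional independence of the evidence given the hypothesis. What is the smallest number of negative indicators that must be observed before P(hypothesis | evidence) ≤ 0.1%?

Prior odds = 0.785/0.215 = 157/43.
Likelihood ratio per negative indicator = 0.3.
Target posterior odds = 0.001/0.999 = 1/999.
Need (157/43) × 0.3ⁿ ≤ 1/999, i.e. 0.3ⁿ ≤ 43/156843.
0.3⁶ = 729/1000000 is still above 43/156843 but 0.3⁷ = 2187/10000000 is at or below it, so n = 7.

7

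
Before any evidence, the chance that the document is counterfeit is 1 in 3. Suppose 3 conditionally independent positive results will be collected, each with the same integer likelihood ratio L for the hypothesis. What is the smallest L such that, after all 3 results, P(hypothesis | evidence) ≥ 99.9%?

Prior odds = (1/3)/(2/3) = 0.5.
Target odds = 0.999/0.001 = 999.
Need L³ ≥ 999 ÷ 0.5 = 1998.
12³ = 1728 < 1998 ≤ 2197 = 13³, so L = 13.

13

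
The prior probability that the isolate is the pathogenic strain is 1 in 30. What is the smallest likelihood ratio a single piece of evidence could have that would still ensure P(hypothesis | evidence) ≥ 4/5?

Prior odds = (1/30)/(29/30) = 1/29.
Target odds = 0.8/0.2 = 4.
Required Bayes factor = 4 ÷ (1/29) = 116.

116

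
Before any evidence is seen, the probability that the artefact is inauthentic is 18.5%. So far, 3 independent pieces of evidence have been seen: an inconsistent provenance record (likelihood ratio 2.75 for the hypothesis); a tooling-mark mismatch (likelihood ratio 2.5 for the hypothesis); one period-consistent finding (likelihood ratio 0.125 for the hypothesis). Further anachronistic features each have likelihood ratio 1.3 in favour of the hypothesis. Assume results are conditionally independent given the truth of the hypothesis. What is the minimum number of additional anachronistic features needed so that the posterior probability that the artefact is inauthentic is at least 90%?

15

Prior odds = 0.185/0.815 = 37/163.
Combined Bayes factor of the evidence already in hand = 2.75 × 2.5 × 0.125 = 0.859375.
Odds after that evidence = (37/163) × 0.859375 = 2035/10432.
Target odds = 0.9/0.1 = 9.
Need 1.3ⁿ ≥ 9 ÷ (2035/10432) = 93888/2035.
1.3¹⁴ ≈39.3738 falls short of 93888/2035 but 1.3¹⁵ ≈51.1859 reaches it, so n = 15.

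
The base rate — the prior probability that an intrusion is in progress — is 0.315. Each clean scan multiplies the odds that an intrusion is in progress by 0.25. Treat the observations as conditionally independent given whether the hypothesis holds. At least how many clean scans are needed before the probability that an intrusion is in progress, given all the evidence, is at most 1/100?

Prior odds = 0.315/0.685 = 63/137.
Likelihood ratio per clean scan = 0.25.
Target posterior odds = 0.01/0.99 = 1/99.
Require 0.25ⁿ ≤ 1/99 ÷ (63/137) = 137/6237.
0.25² = 0.0625 is still above 137/6237 but 0.25³ = 0.015625 is at or below it, so n = 3.

3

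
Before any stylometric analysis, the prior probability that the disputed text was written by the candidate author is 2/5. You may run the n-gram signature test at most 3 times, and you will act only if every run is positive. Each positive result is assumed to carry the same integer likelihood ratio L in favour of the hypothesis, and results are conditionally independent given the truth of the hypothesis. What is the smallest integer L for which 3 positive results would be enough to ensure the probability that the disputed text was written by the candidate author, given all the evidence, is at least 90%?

Prior odds = 0.4/0.6 = 2/3.
Target odds = 0.9/0.1 = 9.
Need L³ ≥ 9 ÷ (2/3) = 13.5.
2³ = 8 < 13.5 ≤ 27 = 3³, so L = 3.

3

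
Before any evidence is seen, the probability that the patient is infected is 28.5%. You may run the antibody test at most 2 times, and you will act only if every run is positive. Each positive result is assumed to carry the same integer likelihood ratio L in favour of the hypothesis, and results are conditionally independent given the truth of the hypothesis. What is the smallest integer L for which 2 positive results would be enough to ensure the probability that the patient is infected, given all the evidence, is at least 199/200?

23

Prior odds = 0.285/0.715 = 57/143.
Target odds = 0.995/0.005 = 199.
Need L² ≥ 199 ÷ (57/143) = 28457/57.
22² = 484 < 28457/57 ≤ 529 = 23², so L = 23.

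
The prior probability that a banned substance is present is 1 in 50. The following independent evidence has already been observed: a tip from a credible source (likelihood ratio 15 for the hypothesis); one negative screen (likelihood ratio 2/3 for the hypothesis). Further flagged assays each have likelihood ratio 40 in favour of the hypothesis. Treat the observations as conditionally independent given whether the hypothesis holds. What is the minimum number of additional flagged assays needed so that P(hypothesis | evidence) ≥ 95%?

Prior odds = 0.02/0.98 = 1/49.
Combined Bayes factor of the evidence already in hand = 15 × (2/3) = 10.
Odds after that evidence = (1/49) × 10 = 10/49.
Target odds = 0.95/0.05 = 19.
Need 40ⁿ ≥ 19 ÷ (10/49) = 93.1.
40¹ = 40 falls short of 93.1 but 40² = 1600 reaches it, so n = 2.

2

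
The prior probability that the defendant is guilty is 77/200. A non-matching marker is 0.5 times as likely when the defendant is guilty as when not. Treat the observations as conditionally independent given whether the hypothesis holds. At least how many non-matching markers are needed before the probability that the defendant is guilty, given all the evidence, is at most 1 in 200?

Prior odds: 0.385 ÷ 0.615 = 77/123.
Likelihood ratio per non-matching marker = 0.5.
Target posterior odds = 0.005/0.995 = 1/199.
Require 0.5ⁿ ≤ 1/199 ÷ (77/123) = 123/15323.
0.5⁶ = 0.015625 is still above 123/15323 but 0.5⁷ = 0.0078125 is at or below it, so n = 7.

7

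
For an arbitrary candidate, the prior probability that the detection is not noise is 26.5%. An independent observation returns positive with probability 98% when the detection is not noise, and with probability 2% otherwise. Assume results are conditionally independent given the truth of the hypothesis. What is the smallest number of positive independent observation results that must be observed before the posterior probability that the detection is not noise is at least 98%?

2

Prior odds: 0.265 ÷ 0.735 = 53/147.
Likelihood ratio of a positive result = 0.98/0.02 = 49.
Target posterior odds = 0.98/0.02 = 49.
Need (53/147) × 49ⁿ ≥ 49, i.e. 49ⁿ ≥ 7203/53.
49¹ = 49 falls short of 7203/53 but 49² = 2401 reaches it, so n = 2.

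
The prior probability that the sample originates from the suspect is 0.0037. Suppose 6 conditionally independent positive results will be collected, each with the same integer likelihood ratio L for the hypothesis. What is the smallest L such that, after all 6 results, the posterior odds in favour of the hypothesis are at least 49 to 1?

Prior odds = 0.0037/0.9963 = 37/9963.
Target odds = 49.
Need L⁶ ≥ 49 ÷ (37/9963) = 488187/37.
4⁶ = 4096 < 488187/37 ≤ 15625 = 5⁶, so L = 5.

5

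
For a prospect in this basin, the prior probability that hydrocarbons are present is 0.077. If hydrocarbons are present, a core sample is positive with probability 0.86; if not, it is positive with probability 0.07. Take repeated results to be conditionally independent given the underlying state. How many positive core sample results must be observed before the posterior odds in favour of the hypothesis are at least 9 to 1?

2

Prior odds = 0.077/0.923 = 77/923.
Likelihood ratio of a positive = 0.86/0.07 = 86/7.
Target odds = 9.
Need (77/923) × (86/7)ⁿ ≥ 9, i.e. (86/7)ⁿ ≥ 8307/77.
(86/7)¹ = 86/7 falls short of 8307/77 but (86/7)² = 7396/49 reaches it, so n = 2.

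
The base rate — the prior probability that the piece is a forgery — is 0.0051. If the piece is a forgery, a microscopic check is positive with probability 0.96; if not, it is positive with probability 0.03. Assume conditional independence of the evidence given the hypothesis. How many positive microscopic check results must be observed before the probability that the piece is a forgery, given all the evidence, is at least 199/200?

4

Prior odds = 0.0051/0.9949 = 51/9949.
Likelihood ratio of a positive = 0.96/0.03 = 32.
Target odds: 0.995 ÷ 0.005 = 199.
Need (51/9949) × 32ⁿ ≥ 199, i.e. 32ⁿ ≥ 1979851/51.
32³ = 32768 falls short of 1979851/51 but 32⁴ = 1048576 reaches it, so n = 4.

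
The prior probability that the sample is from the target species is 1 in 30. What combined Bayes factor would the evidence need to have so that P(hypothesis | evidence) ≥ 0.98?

Prior odds = (1/30)/(29/30) = 1/29.
Target odds = 0.98/0.02 = 49.
Required Bayes factor = 49 ÷ (1/29) = 1421.

1421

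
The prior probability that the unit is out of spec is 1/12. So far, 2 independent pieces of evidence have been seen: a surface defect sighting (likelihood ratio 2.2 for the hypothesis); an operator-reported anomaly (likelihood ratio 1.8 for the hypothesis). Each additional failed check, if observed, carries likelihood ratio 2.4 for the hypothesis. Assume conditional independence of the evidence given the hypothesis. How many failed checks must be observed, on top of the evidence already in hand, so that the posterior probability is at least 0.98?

Prior odds = (1/12)/(11/12) = 1/11.
Combined Bayes factor of the evidence already in hand = 2.2 × 1.8 = 3.96.
Odds after that evidence = (1/11) × 3.96 = 0.36.
Target odds = 0.98/0.02 = 49.
Need 2.4ⁿ ≥ 49 ÷ 0.36 = 1225/9.
2.4⁵ = 79.62624 falls short of 1225/9 but 2.4⁶ = 2985984/15625 reaches it, so n = 6.

6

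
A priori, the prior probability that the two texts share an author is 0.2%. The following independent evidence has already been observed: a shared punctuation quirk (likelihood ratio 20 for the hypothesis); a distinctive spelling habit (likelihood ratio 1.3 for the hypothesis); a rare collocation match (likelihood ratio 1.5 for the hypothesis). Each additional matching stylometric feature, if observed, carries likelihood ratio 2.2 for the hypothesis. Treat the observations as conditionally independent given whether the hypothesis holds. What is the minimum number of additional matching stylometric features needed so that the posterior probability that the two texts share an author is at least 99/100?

Prior odds = 0.002/0.998 = 1/499.
Combined Bayes factor of the evidence already in hand = 20 × 1.3 × 1.5 = 39.
Odds after that evidence = (1/499) × 39 = 39/499.
Target odds = 0.99/0.01 = 99.
Need 2.2ⁿ ≥ 99 ÷ (39/499) = 16467/13.
2.2⁹ ≈1207.27 falls short of 16467/13 but 2.2¹⁰ ≈2655.99 reaches it, so n = 10.

10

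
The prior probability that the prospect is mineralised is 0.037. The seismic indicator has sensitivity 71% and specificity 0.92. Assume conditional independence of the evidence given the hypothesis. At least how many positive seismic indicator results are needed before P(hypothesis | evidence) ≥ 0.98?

Prior odds = 0.037/0.963 = 37/963.
False-positive rate = 1 − 0.92 = 0.08; likelihood ratio of a positive = 0.71/0.08 = 8.875.
Target posterior odds = 0.98/0.02 = 49.
Need (37/963) × 8.875ⁿ ≥ 49, i.e. 8.875ⁿ ≥ 47187/37.
8.875³ = 357911/512 falls short of 47187/37 but 8.875⁴ = 25411681/4096 reaches it, so n = 4.

4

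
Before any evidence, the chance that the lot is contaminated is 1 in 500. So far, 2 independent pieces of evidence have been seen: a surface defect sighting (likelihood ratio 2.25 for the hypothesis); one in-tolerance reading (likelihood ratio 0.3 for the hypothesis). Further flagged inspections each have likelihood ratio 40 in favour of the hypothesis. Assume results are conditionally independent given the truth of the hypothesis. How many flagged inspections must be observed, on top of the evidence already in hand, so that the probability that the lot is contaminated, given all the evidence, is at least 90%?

Prior odds = 0.002/0.998 = 1/499.
Combined Bayes factor of the evidence already in hand = 2.25 × 0.3 = 0.675.
Odds after that evidence = (1/499) × 0.675 = 27/19960.
Target odds = 0.9/0.1 = 9.
Need 40ⁿ ≥ 9 ÷ (27/19960) = 19960/3.
40² = 1600 falls short of 19960/3 but 40³ = 64000 reaches it, so n = 3.

3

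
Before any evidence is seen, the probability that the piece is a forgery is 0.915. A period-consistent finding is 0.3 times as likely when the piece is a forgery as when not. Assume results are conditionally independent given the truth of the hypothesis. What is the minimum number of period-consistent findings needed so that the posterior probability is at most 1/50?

Prior odds: 0.915 ÷ 0.085 = 183/17.
Likelihood ratio per period-consistent finding = 0.3.
Target odds: 0.02 ÷ 0.98 = 1/49.
Need (183/17) × 0.3ⁿ ≤ 1/49, i.e. 0.3ⁿ ≤ 17/8967.
0.3⁵ = 243/100000 is still above 17/8967 but 0.3⁶ = 729/1000000 is at or below it, so n = 6.

6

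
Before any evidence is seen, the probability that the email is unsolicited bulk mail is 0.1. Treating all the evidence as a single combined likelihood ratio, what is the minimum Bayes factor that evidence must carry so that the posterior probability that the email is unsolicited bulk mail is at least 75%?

27

Prior odds = 0.1/0.9 = 1/9.
Target odds = 0.75/0.25 = 3.
Required Bayes factor = 3 ÷ (1/9) = 27.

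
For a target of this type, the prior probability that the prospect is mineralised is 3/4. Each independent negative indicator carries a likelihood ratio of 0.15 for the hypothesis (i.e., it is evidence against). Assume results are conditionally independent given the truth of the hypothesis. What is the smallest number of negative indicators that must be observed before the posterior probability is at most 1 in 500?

Prior odds: 0.75 ÷ 0.25 = 3.
Likelihood ratio per negative indicator = 0.15.
Target odds: 0.002 ÷ 0.998 = 1/499.
Need 3 × 0.15ⁿ ≤ 1/499, i.e. 0.15ⁿ ≤ 1/1497.
0.15³ = 0.003375 is still above 1/1497 but 0.15⁴ = 81/160000 is at or below it, so n = 4.

4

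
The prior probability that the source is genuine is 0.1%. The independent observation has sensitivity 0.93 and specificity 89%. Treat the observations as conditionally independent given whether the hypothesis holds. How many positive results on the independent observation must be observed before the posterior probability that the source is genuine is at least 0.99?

6

Prior odds = 0.001/0.999 = 1/999.
False-positive rate = 1 − 0.89 = 0.11; likelihood ratio of a positive = 0.93/0.11 = 93/11.
Target odds: 0.99 ÷ 0.01 = 99.
Need (1/999) × (93/11)ⁿ ≥ 99, i.e. (93/11)ⁿ ≥ 98901.
(93/11)⁵ ≈43196.8 falls short of 98901 but (93/11)⁶ ≈365209 reaches it, so n = 6.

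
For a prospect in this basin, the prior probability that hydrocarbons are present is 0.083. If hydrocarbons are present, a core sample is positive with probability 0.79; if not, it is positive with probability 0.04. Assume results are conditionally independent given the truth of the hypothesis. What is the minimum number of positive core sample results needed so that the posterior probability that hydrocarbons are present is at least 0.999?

Prior odds: 0.083 ÷ 0.917 = 83/917.
Likelihood ratio of a positive = 0.79/0.04 = 19.75.
Target odds: 0.999 ÷ 0.001 = 999.
Need (83/917) × 19.75ⁿ ≥ 999, i.e. 19.75ⁿ ≥ 916083/83.
19.75³ = 7703.734375 falls short of 916083/83 but 19.75⁴ = 38950081/256 reaches it, so n = 4.

4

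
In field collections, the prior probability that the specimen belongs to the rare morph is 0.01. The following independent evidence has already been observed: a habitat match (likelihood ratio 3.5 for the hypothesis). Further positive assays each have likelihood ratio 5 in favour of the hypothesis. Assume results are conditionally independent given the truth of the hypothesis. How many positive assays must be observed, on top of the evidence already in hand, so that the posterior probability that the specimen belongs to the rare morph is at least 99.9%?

7

Prior odds = 0.01/0.99 = 1/99.
Bayes factor of the evidence already in hand = 3.5.
Odds after that evidence = (1/99) × 3.5 = 7/198.
Target odds = 0.999/0.001 = 999.
Need 5ⁿ ≥ 999 ÷ (7/198) = 197802/7.
5⁶ = 15625 falls short of 197802/7 but 5⁷ = 78125 reaches it, so n = 7.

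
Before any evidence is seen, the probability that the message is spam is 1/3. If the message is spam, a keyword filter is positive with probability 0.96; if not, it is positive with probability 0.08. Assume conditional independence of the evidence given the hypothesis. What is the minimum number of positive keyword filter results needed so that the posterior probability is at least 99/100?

Prior odds = (1/3)/(2/3) = 0.5.
Likelihood ratio of a positive = 0.96/0.08 = 12.
Target odds: 0.99 ÷ 0.01 = 99.
Require 12ⁿ ≥ 99 ÷ 0.5 = 198.
12² = 144 falls short of 198 but 12³ = 1728 reaches it, so n = 3.

3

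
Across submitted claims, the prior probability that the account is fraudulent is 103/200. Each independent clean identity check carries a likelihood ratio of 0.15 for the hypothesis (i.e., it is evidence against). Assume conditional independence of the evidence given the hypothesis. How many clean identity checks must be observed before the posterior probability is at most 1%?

3

Prior odds: 0.515 ÷ 0.485 = 103/97.
Likelihood ratio per clean identity check = 0.15.
Target odds: 0.01 ÷ 0.99 = 1/99.
Require 0.15ⁿ ≤ 1/99 ÷ (103/97) = 97/10197.
0.15² = 0.0225 is still above 97/10197 but 0.15³ = 0.003375 is at or below it, so n = 3.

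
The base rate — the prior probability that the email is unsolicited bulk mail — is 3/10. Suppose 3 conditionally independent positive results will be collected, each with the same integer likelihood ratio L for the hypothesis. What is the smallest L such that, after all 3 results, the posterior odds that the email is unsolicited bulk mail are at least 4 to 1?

Prior odds = 0.3/0.7 = 3/7.
Target odds = 4.
Need L³ ≥ 4 ÷ (3/7) = 28/3.
2³ = 8 < 28/3 ≤ 27 = 3³, so L = 3.

3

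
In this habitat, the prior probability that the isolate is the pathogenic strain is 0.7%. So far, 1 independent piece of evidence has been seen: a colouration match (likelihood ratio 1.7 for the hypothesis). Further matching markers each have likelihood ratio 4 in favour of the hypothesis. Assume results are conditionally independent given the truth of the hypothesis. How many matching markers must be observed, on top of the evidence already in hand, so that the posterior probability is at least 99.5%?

8

Prior odds = 0.007/0.993 = 7/993.
Bayes factor of the evidence already in hand = 1.7.
Odds after that evidence = (7/993) × 1.7 = 119/9930.
Target odds = 0.995/0.005 = 199.
Need 4ⁿ ≥ 199 ÷ (119/9930) = 1976070/119.
4⁷ = 16384 falls short of 1976070/119 but 4⁸ = 65536 reaches it, so n = 8.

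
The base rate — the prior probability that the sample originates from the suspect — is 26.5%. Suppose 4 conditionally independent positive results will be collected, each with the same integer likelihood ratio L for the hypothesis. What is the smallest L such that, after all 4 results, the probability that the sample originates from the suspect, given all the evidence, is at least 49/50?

Prior odds = 0.265/0.735 = 53/147.
Target odds = 0.98/0.02 = 49.
Need L⁴ ≥ 49 ÷ (53/147) = 7203/53.
3⁴ = 81 < 7203/53 ≤ 256 = 4⁴, so L = 4.

4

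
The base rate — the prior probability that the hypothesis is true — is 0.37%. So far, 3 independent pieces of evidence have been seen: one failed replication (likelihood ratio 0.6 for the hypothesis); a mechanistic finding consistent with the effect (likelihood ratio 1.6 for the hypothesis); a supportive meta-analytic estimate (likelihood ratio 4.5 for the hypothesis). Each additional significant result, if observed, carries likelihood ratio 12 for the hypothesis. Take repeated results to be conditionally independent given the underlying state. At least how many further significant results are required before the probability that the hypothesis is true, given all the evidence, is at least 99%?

4

Prior odds = 0.0037/0.9963 = 37/9963.
Combined Bayes factor of the evidence already in hand = 0.6 × 1.6 × 4.5 = 4.32.
Odds after that evidence = (37/9963) × 4.32 = 148/9225.
Target odds = 0.99/0.01 = 99.
Need 12ⁿ ≥ 99 ÷ (148/9225) = 913275/148.
12³ = 1728 falls short of 913275/148 but 12⁴ = 20736 reaches it, so n = 4.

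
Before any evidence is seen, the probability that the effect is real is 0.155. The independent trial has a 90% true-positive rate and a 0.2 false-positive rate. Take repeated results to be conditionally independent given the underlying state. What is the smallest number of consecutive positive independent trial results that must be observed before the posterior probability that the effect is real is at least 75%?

Prior odds = 0.155/0.845 = 31/169.
Likelihood ratio of a positive result = 0.9/0.2 = 4.5.
Target odds: 0.75 ÷ 0.25 = 3.
Need (31/169) × 4.5ⁿ ≥ 3, i.e. 4.5ⁿ ≥ 507/31.
4.5¹ = 4.5 falls short of 507/31 but 4.5² = 20.25 reaches it, so n = 2.

2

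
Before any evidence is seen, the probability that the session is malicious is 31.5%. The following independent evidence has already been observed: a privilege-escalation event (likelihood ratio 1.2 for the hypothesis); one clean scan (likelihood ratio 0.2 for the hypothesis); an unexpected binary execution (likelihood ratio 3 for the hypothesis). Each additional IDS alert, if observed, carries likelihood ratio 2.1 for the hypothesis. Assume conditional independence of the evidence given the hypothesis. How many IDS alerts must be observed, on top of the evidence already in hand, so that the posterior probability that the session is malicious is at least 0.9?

5

Prior odds = 0.315/0.685 = 63/137.
Combined Bayes factor of the evidence already in hand = 1.2 × 0.2 × 3 = 0.72.
Odds after that evidence = (63/137) × 0.72 = 1134/3425.
Target odds = 0.9/0.1 = 9.
Need 2.1ⁿ ≥ 9 ÷ (1134/3425) = 3425/126.
2.1⁴ = 19.4481 falls short of 3425/126 but 2.1⁵ = 4084101/100000 reaches it, so n = 5.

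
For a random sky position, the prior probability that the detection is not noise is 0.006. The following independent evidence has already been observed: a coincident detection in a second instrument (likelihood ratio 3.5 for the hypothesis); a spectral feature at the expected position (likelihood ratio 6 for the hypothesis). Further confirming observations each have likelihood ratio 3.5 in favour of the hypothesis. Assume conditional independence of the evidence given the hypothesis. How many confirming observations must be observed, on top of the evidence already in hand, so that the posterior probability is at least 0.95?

Prior odds = 0.006/0.994 = 3/497.
Combined Bayes factor of the evidence already in hand = 3.5 × 6 = 21.
Odds after that evidence = (3/497) × 21 = 9/71.
Target odds = 0.95/0.05 = 19.
Need 3.5ⁿ ≥ 19 ÷ (9/71) = 1349/9.
3.5³ = 42.875 falls short of 1349/9 but 3.5⁴ = 150.0625 reaches it, so n = 4.

4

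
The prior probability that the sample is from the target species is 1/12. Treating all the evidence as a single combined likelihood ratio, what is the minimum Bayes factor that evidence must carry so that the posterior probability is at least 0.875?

77

Prior odds = (1/12)/(11/12) = 1/11.
Target odds = 0.875/0.125 = 7.
Required Bayes factor = 7 ÷ (1/11) = 77.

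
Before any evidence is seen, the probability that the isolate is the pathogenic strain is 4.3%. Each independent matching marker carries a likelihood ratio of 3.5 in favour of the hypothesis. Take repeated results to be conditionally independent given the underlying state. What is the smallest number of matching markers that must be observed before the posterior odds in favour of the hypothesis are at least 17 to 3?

4

Prior odds: 0.043 ÷ 0.957 = 43/957.
Likelihood ratio per matching marker = 3.5.
Target odds = 17/3.
Need (43/957) × 3.5ⁿ ≥ 17/3, i.e. 3.5ⁿ ≥ 5423/43.
3.5³ = 42.875 falls short of 5423/43 but 3.5⁴ = 150.0625 reaches it, so n = 4.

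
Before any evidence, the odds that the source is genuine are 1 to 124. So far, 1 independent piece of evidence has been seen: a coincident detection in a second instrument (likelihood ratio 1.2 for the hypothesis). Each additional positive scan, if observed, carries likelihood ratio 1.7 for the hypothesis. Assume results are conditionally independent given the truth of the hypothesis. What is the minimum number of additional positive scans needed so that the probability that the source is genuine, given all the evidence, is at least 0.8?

12

Prior odds = 1/124.
Bayes factor of the evidence already in hand = 1.2.
Odds after that evidence = (1/124) × 1.2 = 3/310.
Target odds = 0.8/0.2 = 4.
Need 1.7ⁿ ≥ 4 ÷ (3/310) = 1240/3.
1.7¹¹ ≈342.719 falls short of 1240/3 but 1.7¹² ≈582.622 reaches it, so n = 12.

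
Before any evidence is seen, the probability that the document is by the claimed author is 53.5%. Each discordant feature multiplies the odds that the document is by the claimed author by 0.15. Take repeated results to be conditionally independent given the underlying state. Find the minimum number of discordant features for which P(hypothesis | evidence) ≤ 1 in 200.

Prior odds: 0.535 ÷ 0.465 = 107/93.
Likelihood ratio per discordant feature = 0.15.
Target posterior odds = 0.005/0.995 = 1/199.
Need (107/93) × 0.15ⁿ ≤ 1/199, i.e. 0.15ⁿ ≤ 93/21293.
0.15² = 0.0225 is still above 93/21293 but 0.15³ = 0.003375 is at or below it, so n = 3.

3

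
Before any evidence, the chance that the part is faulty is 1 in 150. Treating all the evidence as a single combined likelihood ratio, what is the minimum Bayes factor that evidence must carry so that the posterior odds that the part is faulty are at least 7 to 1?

Prior odds = (1/150)/(149/150) = 1/149.
Target odds = 7.
Required Bayes factor = 7 ÷ (1/149) = 1043.

1043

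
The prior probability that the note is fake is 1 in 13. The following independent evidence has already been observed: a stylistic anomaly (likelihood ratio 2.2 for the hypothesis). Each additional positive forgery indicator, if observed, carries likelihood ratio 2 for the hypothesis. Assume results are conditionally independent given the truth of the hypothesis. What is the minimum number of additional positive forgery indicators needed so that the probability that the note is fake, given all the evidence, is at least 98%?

9

Prior odds = (1/13)/(12/13) = 1/12.
Bayes factor of the evidence already in hand = 2.2.
Odds after that evidence = (1/12) × 2.2 = 11/60.
Target odds = 0.98/0.02 = 49.
Need 2ⁿ ≥ 49 ÷ (11/60) = 2940/11.
2⁸ = 256 falls short of 2940/11 but 2⁹ = 512 reaches it, so n = 9.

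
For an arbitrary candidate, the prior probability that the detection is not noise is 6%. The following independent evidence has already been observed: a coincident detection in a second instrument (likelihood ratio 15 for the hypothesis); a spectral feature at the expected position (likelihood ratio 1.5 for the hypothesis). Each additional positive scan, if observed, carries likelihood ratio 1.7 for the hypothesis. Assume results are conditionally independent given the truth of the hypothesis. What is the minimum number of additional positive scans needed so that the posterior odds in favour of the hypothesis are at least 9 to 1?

4

Prior odds = 0.06/0.94 = 3/47.
Combined Bayes factor of the evidence already in hand = 15 × 1.5 = 22.5.
Odds after that evidence = (3/47) × 22.5 = 135/94.
Target odds = 9.
Need 1.7ⁿ ≥ 9 ÷ (135/94) = 94/15.
1.7³ = 4.913 falls short of 94/15 but 1.7⁴ = 8.3521 reaches it, so n = 4.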